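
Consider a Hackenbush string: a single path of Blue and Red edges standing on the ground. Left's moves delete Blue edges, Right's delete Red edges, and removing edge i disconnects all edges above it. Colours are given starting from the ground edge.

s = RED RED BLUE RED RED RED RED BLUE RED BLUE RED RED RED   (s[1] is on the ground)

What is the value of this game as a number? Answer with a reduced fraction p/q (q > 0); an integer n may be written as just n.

Build value(s[:k]) for k = 1..13, string s = RED RED BLUE RED RED RED RED BLUE RED BLUE RED RED RED.
R: Left { — }, Right { 0 } → simplest -1
RR: Left { — }, Right { -1,0 } → simplest -2
RRB: Left { -2 }, Right { -1,0 } → simplest -3/2
RRBR: Left { -2 }, Right { -3/2,-1,0 } → simplest -7/4
RRBRR: Left { -2 }, Right { -7/4,-3/2,-1,0 } → simplest -15/8
RRBRRR: Left { -2 }, Right { -15/8,-7/4,-3/2,-1,0 } → simplest -31/16
RRBRRRR: Left { -2 }, Right { -31/16,-15/8,-7/4,-3/2,-1,0 } → simplest -63/32
RRBRRRRB: Left { -2,-63/32 }, Right { -31/16,-15/8,-7/4,-3/2,-1,0 } → simplest -125/64
RRBRRRRBR: Left { -2,-63/32 }, Right { -125/64,-31/16,-15/8,-7/4,-3/2,-1,0 } → simplest -251/128
RRBRRRRBRB: Left { -2,-63/32,-251/128 }, Right { -125/64,-31/16,-15/8,-7/4,-3/2,-1,0 } → simplest -501/256
RRBRRRRBRBR: Left { -2,-63/32,-251/128 }, Right { -501/256,-125/64,-31/16,-15/8,-7/4,-3/2,-1,0 } → simplest -1003/512
RRBRRRRBRBRR: Left { -2,-63/32,-251/128 }, Right { -1003/512,-501/256,-125/64,-31/16,-15/8,-7/4,-3/2,-1,0 } → simplest -2007/1024
RRBRRRRBRBRRR: Left { -2,-63/32,-251/128 }, Right { -2007/1024,-1003/512,-501/256,-125/64,-31/16,-15/8,-7/4,-3/2,-1,0 } → simplest -4015/2048

-4015/2048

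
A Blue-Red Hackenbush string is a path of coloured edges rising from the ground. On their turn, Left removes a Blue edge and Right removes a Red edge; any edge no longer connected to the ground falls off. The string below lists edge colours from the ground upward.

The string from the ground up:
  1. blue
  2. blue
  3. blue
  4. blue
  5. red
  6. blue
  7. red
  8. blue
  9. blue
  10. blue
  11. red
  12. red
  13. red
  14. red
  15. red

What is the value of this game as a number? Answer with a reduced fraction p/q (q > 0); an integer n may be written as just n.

edge 1 of 15 (blue): { 0 |  } => 1
edge 2 of 15 (blue): { 0 1 |  } => 2
edge 3 of 15 (blue): { 0 1 2 |  } => 3
edge 4 of 15 (blue): { 0 1 2 3 |  } => 4
edge 5 of 15 (red): { 0 1 2 3 | 4 } => 7/2
edge 6 of 15 (blue): { 0 1 2 3 7/2 | 4 } => 15/4
edge 7 of 15 (red): { 0 1 2 3 7/2 | 15/4 4 } => 29/8
edge 8 of 15 (blue): { 0 1 2 3 7/2 29/8 | 15/4 4 } => 59/16
edge 9 of 15 (blue): { 0 1 2 3 7/2 29/8 59/16 | 15/4 4 } => 119/32
edge 10 of 15 (blue): { 0 1 2 3 7/2 29/8 59/16 119/32 | 15/4 4 } => 239/64
edge 11 of 15 (red): { 0 1 2 3 7/2 29/8 59/16 119/32 | 239/64 15/4 4 } => 477/128
edge 12 of 15 (red): { 0 1 2 3 7/2 29/8 59/16 119/32 | 477/128 239/64 15/4 4 } => 953/256
edge 13 of 15 (red): { 0 1 2 3 7/2 29/8 59/16 119/32 | 953/256 477/128 239/64 15/4 4 } => 1905/512
edge 14 of 15 (red): { 0 1 2 3 7/2 29/8 59/16 119/32 | 1905/512 953/256 477/128 239/64 15/4 4 } => 3809/1024
edge 15 of 15 (red): { 0 1 2 3 7/2 29/8 59/16 119/32 | 3809/1024 1905/512 953/256 477/128 239/64 15/4 4 } => 7617/2048

7617/2048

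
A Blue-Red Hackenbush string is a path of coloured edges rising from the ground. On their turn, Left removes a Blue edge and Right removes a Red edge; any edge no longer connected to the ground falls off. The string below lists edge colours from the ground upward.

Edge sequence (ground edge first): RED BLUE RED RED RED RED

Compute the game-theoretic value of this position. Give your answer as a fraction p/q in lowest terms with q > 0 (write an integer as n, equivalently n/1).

-31/32

Build val(s[:k]) for k = 1..6, string s = RED BLUE RED RED RED RED.
1 of 6 · R · max L −∞ · min R 0 gives -1
2 of 6 · RB · max L -1 · min R 0 gives -1/2
3 of 6 · RBR · max L -1 · min R -1/2 gives -3/4
4 of 6 · RBRR · max L -1 · min R -3/4 gives -7/8
5 of 6 · RBRRR · max L -1 · min R -7/8 gives -15/16
6 of 6 · RBRRRR · max L -1 · min R -15/16 gives -31/32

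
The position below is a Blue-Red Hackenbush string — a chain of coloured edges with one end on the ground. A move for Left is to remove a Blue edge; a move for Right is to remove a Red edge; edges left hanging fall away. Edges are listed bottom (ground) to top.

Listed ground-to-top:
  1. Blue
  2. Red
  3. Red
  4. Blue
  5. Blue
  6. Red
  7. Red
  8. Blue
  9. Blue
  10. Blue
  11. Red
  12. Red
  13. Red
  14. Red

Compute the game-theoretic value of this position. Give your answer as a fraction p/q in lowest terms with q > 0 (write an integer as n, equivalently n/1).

edge 1 of 14 (Blue): { 0 | ∅ } → 1
edge 2 of 14 (Red): { 0 | 1 } → 1/2
edge 3 of 14 (Red): { 0 | 1/2; 1 } → 1/4
edge 4 of 14 (Blue): { 0; 1/4 | 1/2; 1 } → 3/8
edge 5 of 14 (Blue): { 0; 1/4; 3/8 | 1/2; 1 } → 7/16
edge 6 of 14 (Red): { 0; 1/4; 3/8 | 7/16; 1/2; 1 } → 13/32
edge 7 of 14 (Red): { 0; 1/4; 3/8 | 13/32; 7/16; 1/2; 1 } → 25/64
edge 8 of 14 (Blue): { 0; 1/4; 3/8; 25/64 | 13/32; 7/16; 1/2; 1 } → 51/128
edge 9 of 14 (Blue): { 0; 1/4; 3/8; 25/64; 51/128 | 13/32; 7/16; 1/2; 1 } → 103/256
edge 10 of 14 (Blue): { 0; 1/4; 3/8; 25/64; 51/128; 103/256 | 13/32; 7/16; 1/2; 1 } → 207/512
edge 11 of 14 (Red): { 0; 1/4; 3/8; 25/64; 51/128; 103/256 | 207/512; 13/32; 7/16; 1/2; 1 } → 413/1024
edge 12 of 14 (Red): { 0; 1/4; 3/8; 25/64; 51/128; 103/256 | 413/1024; 207/512; 13/32; 7/16; 1/2; 1 } → 825/2048
edge 13 of 14 (Red): { 0; 1/4; 3/8; 25/64; 51/128; 103/256 | 825/2048; 413/1024; 207/512; 13/32; 7/16; 1/2; 1 } → 1649/4096
edge 14 of 14 (Red): { 0; 1/4; 3/8; 25/64; 51/128; 103/256 | 1649/4096; 825/2048; 413/1024; 207/512; 13/32; 7/16; 1/2; 1 } → 3297/8192

3297/8192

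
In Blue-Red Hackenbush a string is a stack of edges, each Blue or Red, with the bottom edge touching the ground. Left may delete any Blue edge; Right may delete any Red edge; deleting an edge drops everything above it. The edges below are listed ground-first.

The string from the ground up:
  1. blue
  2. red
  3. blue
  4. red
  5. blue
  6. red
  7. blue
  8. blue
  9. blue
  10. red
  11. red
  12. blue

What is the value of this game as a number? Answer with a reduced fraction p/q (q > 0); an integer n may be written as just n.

b: Left { 0 }, Right { (no moves) } so simplest 1
br: Left { 0 }, Right { 1 } so simplest 1/2
brb: Left { 0 1/2 }, Right { 1 } so simplest 3/4
brbr: Left { 0 1/2 }, Right { 3/4 1 } so simplest 5/8
brbrb: Left { 0 1/2 5/8 }, Right { 3/4 1 } so simplest 11/16
brbrbr: Left { 0 1/2 5/8 }, Right { 11/16 3/4 1 } so simplest 21/32
brbrbrb: Left { 0 1/2 5/8 21/32 }, Right { 11/16 3/4 1 } so simplest 43/64
brbrbrbb: Left { 0 1/2 5/8 21/32 43/64 }, Right { 11/16 3/4 1 } so simplest 87/128
brbrbrbbb: Left { 0 1/2 5/8 21/32 43/64 87/128 }, Right { 11/16 3/4 1 } so simplest 175/256
brbrbrbbbr: Left { 0 1/2 5/8 21/32 43/64 87/128 }, Right { 175/256 11/16 3/4 1 } so simplest 349/512
brbrbrbbbrr: Left { 0 1/2 5/8 21/32 43/64 87/128 }, Right { 349/512 175/256 11/16 3/4 1 } so simplest 697/1024
brbrbrbbbrrb: Left { 0 1/2 5/8 21/32 43/64 87/128 697/1024 }, Right { 349/512 175/256 11/16 3/4 1 } so simplest 1395/2048

1395/2048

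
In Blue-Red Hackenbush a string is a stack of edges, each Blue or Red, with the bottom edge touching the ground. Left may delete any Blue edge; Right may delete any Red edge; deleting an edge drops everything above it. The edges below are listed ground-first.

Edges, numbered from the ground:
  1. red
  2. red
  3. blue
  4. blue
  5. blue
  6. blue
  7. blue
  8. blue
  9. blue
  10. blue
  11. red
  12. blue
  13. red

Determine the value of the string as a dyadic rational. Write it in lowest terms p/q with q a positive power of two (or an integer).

-2059/2048

Build val(s[:k]) for k = 1..13, string s = red red blue blue blue blue blue blue blue blue red blue red.
edge 1 of 13 (red): { none | 0 } → -1
edge 2 of 13 (red): { none | -1,0 } → -2
edge 3 of 13 (blue): { -2 | -1,0 } → -3/2
edge 4 of 13 (blue): { -2,-3/2 | -1,0 } → -5/4
edge 5 of 13 (blue): { -2,-3/2,-5/4 | -1,0 } → -9/8
edge 6 of 13 (blue): { -2,-3/2,-5/4,-9/8 | -1,0 } → -17/16
edge 7 of 13 (blue): { -2,-3/2,-5/4,-9/8,-17/16 | -1,0 } → -33/32
edge 8 of 13 (blue): { -2,-3/2,-5/4,-9/8,-17/16,-33/32 | -1,0 } → -65/64
edge 9 of 13 (blue): { -2,-3/2,-5/4,-9/8,-17/16,-33/32,-65/64 | -1,0 } → -129/128
edge 10 of 13 (blue): { -2,-3/2,-5/4,-9/8,-17/16,-33/32,-65/64,-129/128 | -1,0 } → -257/256
edge 11 of 13 (red): { -2,-3/2,-5/4,-9/8,-17/16,-33/32,-65/64,-129/128 | -257/256,-1,0 } → -515/512
edge 12 of 13 (blue): { -2,-3/2,-5/4,-9/8,-17/16,-33/32,-65/64,-129/128,-515/512 | -257/256,-1,0 } → -1029/1024
edge 13 of 13 (red): { -2,-3/2,-5/4,-9/8,-17/16,-33/32,-65/64,-129/128,-515/512 | -1029/1024,-257/256,-1,0 } → -2059/2048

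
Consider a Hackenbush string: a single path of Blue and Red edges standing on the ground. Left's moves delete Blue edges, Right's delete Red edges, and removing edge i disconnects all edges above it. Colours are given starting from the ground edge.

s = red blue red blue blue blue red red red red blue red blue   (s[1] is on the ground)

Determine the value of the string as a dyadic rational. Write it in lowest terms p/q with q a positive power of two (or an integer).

r: Left { — }, Right { 0 } so simplest -1
rb: Left { -1 }, Right { 0 } so simplest -1/2
rbr: Left { -1 }, Right { -1/2, 0 } so simplest -3/4
rbrb: Left { -1, -3/4 }, Right { -1/2, 0 } so simplest -5/8
rbrbb: Left { -1, -3/4, -5/8 }, Right { -1/2, 0 } so simplest -9/16
rbrbbb: Left { -1, -3/4, -5/8, -9/16 }, Right { -1/2, 0 } so simplest -17/32
rbrbbbr: Left { -1, -3/4, -5/8, -9/16 }, Right { -17/32, -1/2, 0 } so simplest -35/64
rbrbbbrr: Left { -1, -3/4, -5/8, -9/16 }, Right { -35/64, -17/32, -1/2, 0 } so simplest -71/128
rbrbbbrrr: Left { -1, -3/4, -5/8, -9/16 }, Right { -71/128, -35/64, -17/32, -1/2, 0 } so simplest -143/256
rbrbbbrrrr: Left { -1, -3/4, -5/8, -9/16 }, Right { -143/256, -71/128, -35/64, -17/32, -1/2, 0 } so simplest -287/512
rbrbbbrrrrb: Left { -1, -3/4, -5/8, -9/16, -287/512 }, Right { -143/256, -71/128, -35/64, -17/32, -1/2, 0 } so simplest -573/1024
rbrbbbrrrrbr: Left { -1, -3/4, -5/8, -9/16, -287/512 }, Right { -573/1024, -143/256, -71/128, -35/64, -17/32, -1/2, 0 } so simplest -1147/2048
rbrbbbrrrrbrb: Left { -1, -3/4, -5/8, -9/16, -287/512, -1147/2048 }, Right { -573/1024, -143/256, -71/128, -35/64, -17/32, -1/2, 0 } so simplest -2293/4096

-2293/4096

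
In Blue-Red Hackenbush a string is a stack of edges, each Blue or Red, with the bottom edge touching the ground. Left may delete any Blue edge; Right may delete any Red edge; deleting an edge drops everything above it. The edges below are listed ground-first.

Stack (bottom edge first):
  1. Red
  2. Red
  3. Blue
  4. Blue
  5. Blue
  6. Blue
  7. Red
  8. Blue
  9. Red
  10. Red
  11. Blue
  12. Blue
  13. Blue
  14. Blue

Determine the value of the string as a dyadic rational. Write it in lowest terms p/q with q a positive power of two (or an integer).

R: Left { none }, Right { 0 } -> simplest -1
RR: Left { none }, Right { -1,0 } -> simplest -2
RRB: Left { -2 }, Right { -1,0 } -> simplest -3/2
RRBB: Left { -2,-3/2 }, Right { -1,0 } -> simplest -5/4
RRBBB: Left { -2,-3/2,-5/4 }, Right { -1,0 } -> simplest -9/8
RRBBBB: Left { -2,-3/2,-5/4,-9/8 }, Right { -1,0 } -> simplest -17/16
RRBBBBR: Left { -2,-3/2,-5/4,-9/8 }, Right { -17/16,-1,0 } -> simplest -35/32
RRBBBBRB: Left { -2,-3/2,-5/4,-9/8,-35/32 }, Right { -17/16,-1,0 } -> simplest -69/64
RRBBBBRBR: Left { -2,-3/2,-5/4,-9/8,-35/32 }, Right { -69/64,-17/16,-1,0 } -> simplest -139/128
RRBBBBRBRR: Left { -2,-3/2,-5/4,-9/8,-35/32 }, Right { -139/128,-69/64,-17/16,-1,0 } -> simplest -279/256
RRBBBBRBRRB: Left { -2,-3/2,-5/4,-9/8,-35/32,-279/256 }, Right { -139/128,-69/64,-17/16,-1,0 } -> simplest -557/512
RRBBBBRBRRBB: Left { -2,-3/2,-5/4,-9/8,-35/32,-279/256,-557/512 }, Right { -139/128,-69/64,-17/16,-1,0 } -> simplest -1113/1024
RRBBBBRBRRBBB: Left { -2,-3/2,-5/4,-9/8,-35/32,-279/256,-557/512,-1113/1024 }, Right { -139/128,-69/64,-17/16,-1,0 } -> simplest -2225/2048
RRBBBBRBRRBBBB: Left { -2,-3/2,-5/4,-9/8,-35/32,-279/256,-557/512,-1113/1024,-2225/2048 }, Right { -139/128,-69/64,-17/16,-1,0 } -> simplest -4449/4096

-4449/4096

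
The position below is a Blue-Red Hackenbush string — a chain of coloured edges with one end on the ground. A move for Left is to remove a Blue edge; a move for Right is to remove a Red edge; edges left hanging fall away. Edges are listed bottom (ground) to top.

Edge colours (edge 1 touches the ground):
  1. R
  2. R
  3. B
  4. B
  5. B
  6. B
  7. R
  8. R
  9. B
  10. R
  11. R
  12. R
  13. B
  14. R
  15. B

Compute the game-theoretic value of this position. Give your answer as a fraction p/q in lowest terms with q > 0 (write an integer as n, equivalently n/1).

-9077/8192

Build v(s[:k]) for k = 1..15, string s = R R B B B B R R B R R R B R B.
1 of 15 · R · max L −∞ · min R 0 — -1
2 of 15 · RR · max L −∞ · min R -1 — -2
3 of 15 · RRB · max L -2 · min R -1 — -3/2
4 of 15 · RRBB · max L -3/2 · min R -1 — -5/4
5 of 15 · RRBBB · max L -5/4 · min R -1 — -9/8
6 of 15 · RRBBBB · max L -9/8 · min R -1 — -17/16
7 of 15 · RRBBBBR · max L -9/8 · min R -17/16 — -35/32
8 of 15 · RRBBBBRR · max L -9/8 · min R -35/32 — -71/64
9 of 15 · RRBBBBRRB · max L -71/64 · min R -35/32 — -141/128
10 of 15 · RRBBBBRRBR · max L -71/64 · min R -141/128 — -283/256
11 of 15 · RRBBBBRRBRR · max L -71/64 · min R -283/256 — -567/512
12 of 15 · RRBBBBRRBRRR · max L -71/64 · min R -567/512 — -1135/1024
13 of 15 · RRBBBBRRBRRRB · max L -1135/1024 · min R -567/512 — -2269/2048
14 of 15 · RRBBBBRRBRRRBR · max L -1135/1024 · min R -2269/2048 — -4539/4096
15 of 15 · RRBBBBRRBRRRBRB · max L -4539/4096 · min R -2269/2048 — -9077/8192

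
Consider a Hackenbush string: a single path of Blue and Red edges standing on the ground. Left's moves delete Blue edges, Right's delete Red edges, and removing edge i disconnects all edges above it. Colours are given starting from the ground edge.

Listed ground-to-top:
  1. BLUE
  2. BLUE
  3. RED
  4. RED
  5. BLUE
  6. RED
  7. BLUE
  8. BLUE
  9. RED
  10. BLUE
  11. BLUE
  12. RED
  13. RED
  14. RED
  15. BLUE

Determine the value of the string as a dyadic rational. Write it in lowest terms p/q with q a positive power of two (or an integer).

1 of 15 · B · max L 0 · min R +∞ → 1
2 of 15 · BB · max L 1 · min R +∞ → 2
3 of 15 · BBR · max L 1 · min R 2 → 3/2
4 of 15 · BBRR · max L 1 · min R 3/2 → 5/4
5 of 15 · BBRRB · max L 5/4 · min R 3/2 → 11/8
6 of 15 · BBRRBR · max L 5/4 · min R 11/8 → 21/16
7 of 15 · BBRRBRB · max L 21/16 · min R 11/8 → 43/32
8 of 15 · BBRRBRBB · max L 43/32 · min R 11/8 → 87/64
9 of 15 · BBRRBRBBR · max L 43/32 · min R 87/64 → 173/128
10 of 15 · BBRRBRBBRB · max L 173/128 · min R 87/64 → 347/256
11 of 15 · BBRRBRBBRBB · max L 347/256 · min R 87/64 → 695/512
12 of 15 · BBRRBRBBRBBR · max L 347/256 · min R 695/512 → 1389/1024
13 of 15 · BBRRBRBBRBBRR · max L 347/256 · min R 1389/1024 → 2777/2048
14 of 15 · BBRRBRBBRBBRRR · max L 347/256 · min R 2777/2048 → 5553/4096
15 of 15 · BBRRBRBBRBBRRRB · max L 5553/4096 · min R 2777/2048 → 11107/8192

11107/8192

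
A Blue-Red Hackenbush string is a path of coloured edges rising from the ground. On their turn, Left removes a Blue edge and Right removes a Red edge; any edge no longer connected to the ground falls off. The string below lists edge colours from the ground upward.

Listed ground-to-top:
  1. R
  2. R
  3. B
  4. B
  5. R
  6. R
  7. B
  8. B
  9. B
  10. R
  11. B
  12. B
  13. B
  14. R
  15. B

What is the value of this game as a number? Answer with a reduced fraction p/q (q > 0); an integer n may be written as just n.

-11333/8192

val(R) = { none | 0 } -> -1
val(RR) = { none | -1 0 } -> -2
val(RRB) = { -2 | -1 0 } -> -3/2
val(RRBB) = { -2 -3/2 | -1 0 } -> -5/4
val(RRBBR) = { -2 -3/2 | -5/4 -1 0 } -> -11/8
val(RRBBRR) = { -2 -3/2 | -11/8 -5/4 -1 0 } -> -23/16
val(RRBBRRB) = { -2 -3/2 -23/16 | -11/8 -5/4 -1 0 } -> -45/32
val(RRBBRRBB) = { -2 -3/2 -23/16 -45/32 | -11/8 -5/4 -1 0 } -> -89/64
val(RRBBRRBBB) = { -2 -3/2 -23/16 -45/32 -89/64 | -11/8 -5/4 -1 0 } -> -177/128
val(RRBBRRBBBR) = { -2 -3/2 -23/16 -45/32 -89/64 | -177/128 -11/8 -5/4 -1 0 } -> -355/256
val(RRBBRRBBBRB) = { -2 -3/2 -23/16 -45/32 -89/64 -355/256 | -177/128 -11/8 -5/4 -1 0 } -> -709/512
val(RRBBRRBBBRBB) = { -2 -3/2 -23/16 -45/32 -89/64 -355/256 -709/512 | -177/128 -11/8 -5/4 -1 0 } -> -1417/1024
val(RRBBRRBBBRBBB) = { -2 -3/2 -23/16 -45/32 -89/64 -355/256 -709/512 -1417/1024 | -177/128 -11/8 -5/4 -1 0 } -> -2833/2048
val(RRBBRRBBBRBBBR) = { -2 -3/2 -23/16 -45/32 -89/64 -355/256 -709/512 -1417/1024 | -2833/2048 -177/128 -11/8 -5/4 -1 0 } -> -5667/4096
val(RRBBRRBBBRBBBRB) = { -2 -3/2 -23/16 -45/32 -89/64 -355/256 -709/512 -1417/1024 -5667/4096 | -2833/2048 -177/128 -11/8 -5/4 -1 0 } -> -11333/8192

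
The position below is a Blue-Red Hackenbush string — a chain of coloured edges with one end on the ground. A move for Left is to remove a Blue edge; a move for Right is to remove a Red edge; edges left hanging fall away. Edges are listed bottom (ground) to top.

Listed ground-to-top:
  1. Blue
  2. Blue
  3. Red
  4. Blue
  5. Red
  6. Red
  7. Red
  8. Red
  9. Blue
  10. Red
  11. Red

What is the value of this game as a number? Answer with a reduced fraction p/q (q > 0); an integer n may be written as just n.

step 1: add Blue to get B; options L={ 0 } R={ — } -> 1
step 2: add Blue to get BB; options L={ 0, 1 } R={ — } -> 2
step 3: add Red to get BBR; options L={ 0, 1 } R={ 2 } -> 3/2
step 4: add Blue to get BBRB; options L={ 0, 1, 3/2 } R={ 2 } -> 7/4
step 5: add Red to get BBRBR; options L={ 0, 1, 3/2 } R={ 7/4, 2 } -> 13/8
step 6: add Red to get BBRBRR; options L={ 0, 1, 3/2 } R={ 13/8, 7/4, 2 } -> 25/16
step 7: add Red to get BBRBRRR; options L={ 0, 1, 3/2 } R={ 25/16, 13/8, 7/4, 2 } -> 49/32
step 8: add Red to get BBRBRRRR; options L={ 0, 1, 3/2 } R={ 49/32, 25/16, 13/8, 7/4, 2 } -> 97/64
step 9: add Blue to get BBRBRRRRB; options L={ 0, 1, 3/2, 97/64 } R={ 49/32, 25/16, 13/8, 7/4, 2 } -> 195/128
step 10: add Red to get BBRBRRRRBR; options L={ 0, 1, 3/2, 97/64 } R={ 195/128, 49/32, 25/16, 13/8, 7/4, 2 } -> 389/256
step 11: add Red to get BBRBRRRRBRR; options L={ 0, 1, 3/2, 97/64 } R={ 389/256, 195/128, 49/32, 25/16, 13/8, 7/4, 2 } -> 777/512

777/512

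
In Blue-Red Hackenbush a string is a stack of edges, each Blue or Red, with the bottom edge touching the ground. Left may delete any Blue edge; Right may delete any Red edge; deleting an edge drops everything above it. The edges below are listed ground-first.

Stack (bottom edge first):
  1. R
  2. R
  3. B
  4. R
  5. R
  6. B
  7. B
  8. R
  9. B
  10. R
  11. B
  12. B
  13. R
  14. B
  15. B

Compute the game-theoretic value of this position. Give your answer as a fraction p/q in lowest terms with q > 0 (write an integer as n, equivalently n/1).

-14665/8192

R: Left { ∅ }, Right { 0 } => simplest -1
RR: Left { ∅ }, Right { -1, 0 } => simplest -2
RRB: Left { -2 }, Right { -1, 0 } => simplest -3/2
RRBR: Left { -2 }, Right { -3/2, -1, 0 } => simplest -7/4
RRBRR: Left { -2 }, Right { -7/4, -3/2, -1, 0 } => simplest -15/8
RRBRRB: Left { -2, -15/8 }, Right { -7/4, -3/2, -1, 0 } => simplest -29/16
RRBRRBB: Left { -2, -15/8, -29/16 }, Right { -7/4, -3/2, -1, 0 } => simplest -57/32
RRBRRBBR: Left { -2, -15/8, -29/16 }, Right { -57/32, -7/4, -3/2, -1, 0 } => simplest -115/64
RRBRRBBRB: Left { -2, -15/8, -29/16, -115/64 }, Right { -57/32, -7/4, -3/2, -1, 0 } => simplest -229/128
RRBRRBBRBR: Left { -2, -15/8, -29/16, -115/64 }, Right { -229/128, -57/32, -7/4, -3/2, -1, 0 } => simplest -459/256
RRBRRBBRBRB: Left { -2, -15/8, -29/16, -115/64, -459/256 }, Right { -229/128, -57/32, -7/4, -3/2, -1, 0 } => simplest -917/512
RRBRRBBRBRBB: Left { -2, -15/8, -29/16, -115/64, -459/256, -917/512 }, Right { -229/128, -57/32, -7/4, -3/2, -1, 0 } => simplest -1833/1024
RRBRRBBRBRBBR: Left { -2, -15/8, -29/16, -115/64, -459/256, -917/512 }, Right { -1833/1024, -229/128, -57/32, -7/4, -3/2, -1, 0 } => simplest -3667/2048
RRBRRBBRBRBBRB: Left { -2, -15/8, -29/16, -115/64, -459/256, -917/512, -3667/2048 }, Right { -1833/1024, -229/128, -57/32, -7/4, -3/2, -1, 0 } => simplest -7333/4096
RRBRRBBRBRBBRBB: Left { -2, -15/8, -29/16, -115/64, -459/256, -917/512, -3667/2048, -7333/4096 }, Right { -1833/1024, -229/128, -57/32, -7/4, -3/2, -1, 0 } => simplest -14665/8192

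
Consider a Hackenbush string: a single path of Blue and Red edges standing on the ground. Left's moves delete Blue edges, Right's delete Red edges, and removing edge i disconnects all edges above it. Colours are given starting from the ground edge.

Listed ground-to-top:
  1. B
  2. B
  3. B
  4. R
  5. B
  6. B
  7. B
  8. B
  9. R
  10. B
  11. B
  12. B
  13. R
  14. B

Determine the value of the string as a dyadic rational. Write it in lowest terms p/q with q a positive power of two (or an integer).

step 1: add B to get B; options L={ 0 } R={ — } ⇒ 1
step 2: add B to get BB; options L={ 0,1 } R={ — } ⇒ 2
step 3: add B to get BBB; options L={ 0,1,2 } R={ — } ⇒ 3
step 4: add R to get BBBR; options L={ 0,1,2 } R={ 3 } ⇒ 5/2
step 5: add B to get BBBRB; options L={ 0,1,2,5/2 } R={ 3 } ⇒ 11/4
step 6: add B to get BBBRBB; options L={ 0,1,2,5/2,11/4 } R={ 3 } ⇒ 23/8
step 7: add B to get BBBRBBB; options L={ 0,1,2,5/2,11/4,23/8 } R={ 3 } ⇒ 47/16
step 8: add B to get BBBRBBBB; options L={ 0,1,2,5/2,11/4,23/8,47/16 } R={ 3 } ⇒ 95/32
step 9: add R to get BBBRBBBBR; options L={ 0,1,2,5/2,11/4,23/8,47/16 } R={ 95/32,3 } ⇒ 189/64
step 10: add B to get BBBRBBBBRB; options L={ 0,1,2,5/2,11/4,23/8,47/16,189/64 } R={ 95/32,3 } ⇒ 379/128
step 11: add B to get BBBRBBBBRBB; options L={ 0,1,2,5/2,11/4,23/8,47/16,189/64,379/128 } R={ 95/32,3 } ⇒ 759/256
step 12: add B to get BBBRBBBBRBBB; options L={ 0,1,2,5/2,11/4,23/8,47/16,189/64,379/128,759/256 } R={ 95/32,3 } ⇒ 1519/512
step 13: add R to get BBBRBBBBRBBBR; options L={ 0,1,2,5/2,11/4,23/8,47/16,189/64,379/128,759/256 } R={ 1519/512,95/32,3 } ⇒ 3037/1024
step 14: add B to get BBBRBBBBRBBBRB; options L={ 0,1,2,5/2,11/4,23/8,47/16,189/64,379/128,759/256,3037/1024 } R={ 1519/512,95/32,3 } ⇒ 6075/2048

6075/2048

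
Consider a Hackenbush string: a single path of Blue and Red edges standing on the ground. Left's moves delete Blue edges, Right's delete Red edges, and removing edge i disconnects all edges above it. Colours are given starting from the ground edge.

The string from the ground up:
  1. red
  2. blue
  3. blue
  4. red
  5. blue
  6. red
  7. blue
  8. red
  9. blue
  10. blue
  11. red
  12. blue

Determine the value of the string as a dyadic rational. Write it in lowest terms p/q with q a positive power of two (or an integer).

-677/2048

step 1: add red to get r; options L={ · } R={ 0 } => -1
step 2: add blue to get rb; options L={ -1 } R={ 0 } => -1/2
step 3: add blue to get rbb; options L={ -1 -1/2 } R={ 0 } => -1/4
step 4: add red to get rbbr; options L={ -1 -1/2 } R={ -1/4 0 } => -3/8
step 5: add blue to get rbbrb; options L={ -1 -1/2 -3/8 } R={ -1/4 0 } => -5/16
step 6: add red to get rbbrbr; options L={ -1 -1/2 -3/8 } R={ -5/16 -1/4 0 } => -11/32
step 7: add blue to get rbbrbrb; options L={ -1 -1/2 -3/8 -11/32 } R={ -5/16 -1/4 0 } => -21/64
step 8: add red to get rbbrbrbr; options L={ -1 -1/2 -3/8 -11/32 } R={ -21/64 -5/16 -1/4 0 } => -43/128
step 9: add blue to get rbbrbrbrb; options L={ -1 -1/2 -3/8 -11/32 -43/128 } R={ -21/64 -5/16 -1/4 0 } => -85/256
step 10: add blue to get rbbrbrbrbb; options L={ -1 -1/2 -3/8 -11/32 -43/128 -85/256 } R={ -21/64 -5/16 -1/4 0 } => -169/512
step 11: add red to get rbbrbrbrbbr; options L={ -1 -1/2 -3/8 -11/32 -43/128 -85/256 } R={ -169/512 -21/64 -5/16 -1/4 0 } => -339/1024
step 12: add blue to get rbbrbrbrbbrb; options L={ -1 -1/2 -3/8 -11/32 -43/128 -85/256 -339/1024 } R={ -169/512 -21/64 -5/16 -1/4 0 } => -677/2048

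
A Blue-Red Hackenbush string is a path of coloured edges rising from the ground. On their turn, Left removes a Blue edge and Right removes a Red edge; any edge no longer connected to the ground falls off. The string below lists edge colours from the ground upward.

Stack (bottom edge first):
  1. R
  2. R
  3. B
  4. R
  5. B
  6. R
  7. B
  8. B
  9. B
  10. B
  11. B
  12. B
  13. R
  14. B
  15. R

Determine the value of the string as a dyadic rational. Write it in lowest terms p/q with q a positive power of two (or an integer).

-13323/8192

Build value(s[:k]) for k = 1..15, string s = R R B R B R B B B B B B R B R.
value(R) = { (no moves) | 0 } => -1
value(RR) = { (no moves) | -1; 0 } => -2
value(RRB) = { -2 | -1; 0 } => -3/2
value(RRBR) = { -2 | -3/2; -1; 0 } => -7/4
value(RRBRB) = { -2; -7/4 | -3/2; -1; 0 } => -13/8
value(RRBRBR) = { -2; -7/4 | -13/8; -3/2; -1; 0 } => -27/16
value(RRBRBRB) = { -2; -7/4; -27/16 | -13/8; -3/2; -1; 0 } => -53/32
value(RRBRBRBB) = { -2; -7/4; -27/16; -53/32 | -13/8; -3/2; -1; 0 } => -105/64
value(RRBRBRBBB) = { -2; -7/4; -27/16; -53/32; -105/64 | -13/8; -3/2; -1; 0 } => -209/128
value(RRBRBRBBBB) = { -2; -7/4; -27/16; -53/32; -105/64; -209/128 | -13/8; -3/2; -1; 0 } => -417/256
value(RRBRBRBBBBB) = { -2; -7/4; -27/16; -53/32; -105/64; -209/128; -417/256 | -13/8; -3/2; -1; 0 } => -833/512
value(RRBRBRBBBBBB) = { -2; -7/4; -27/16; -53/32; -105/64; -209/128; -417/256; -833/512 | -13/8; -3/2; -1; 0 } => -1665/1024
value(RRBRBRBBBBBBR) = { -2; -7/4; -27/16; -53/32; -105/64; -209/128; -417/256; -833/512 | -1665/1024; -13/8; -3/2; -1; 0 } => -3331/2048
value(RRBRBRBBBBBBRB) = { -2; -7/4; -27/16; -53/32; -105/64; -209/128; -417/256; -833/512; -3331/2048 | -1665/1024; -13/8; -3/2; -1; 0 } => -6661/4096
value(RRBRBRBBBBBBRBR) = { -2; -7/4; -27/16; -53/32; -105/64; -209/128; -417/256; -833/512; -3331/2048 | -6661/4096; -1665/1024; -13/8; -3/2; -1; 0 } => -13323/8192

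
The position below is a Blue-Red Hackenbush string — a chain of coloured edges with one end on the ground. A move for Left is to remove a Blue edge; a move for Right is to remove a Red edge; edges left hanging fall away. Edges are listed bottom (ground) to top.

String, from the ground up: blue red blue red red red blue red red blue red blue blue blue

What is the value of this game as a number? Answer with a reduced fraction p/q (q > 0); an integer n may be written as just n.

4399/8192

b: Left { 0 }, Right { ∅ } — simplest 1
br: Left { 0 }, Right { 1 } — simplest 1/2
brb: Left { 0,1/2 }, Right { 1 } — simplest 3/4
brbr: Left { 0,1/2 }, Right { 3/4,1 } — simplest 5/8
brbrr: Left { 0,1/2 }, Right { 5/8,3/4,1 } — simplest 9/16
brbrrr: Left { 0,1/2 }, Right { 9/16,5/8,3/4,1 } — simplest 17/32
brbrrrb: Left { 0,1/2,17/32 }, Right { 9/16,5/8,3/4,1 } — simplest 35/64
brbrrrbr: Left { 0,1/2,17/32 }, Right { 35/64,9/16,5/8,3/4,1 } — simplest 69/128
brbrrrbrr: Left { 0,1/2,17/32 }, Right { 69/128,35/64,9/16,5/8,3/4,1 } — simplest 137/256
brbrrrbrrb: Left { 0,1/2,17/32,137/256 }, Right { 69/128,35/64,9/16,5/8,3/4,1 } — simplest 275/512
brbrrrbrrbr: Left { 0,1/2,17/32,137/256 }, Right { 275/512,69/128,35/64,9/16,5/8,3/4,1 } — simplest 549/1024
brbrrrbrrbrb: Left { 0,1/2,17/32,137/256,549/1024 }, Right { 275/512,69/128,35/64,9/16,5/8,3/4,1 } — simplest 1099/2048
brbrrrbrrbrbb: Left { 0,1/2,17/32,137/256,549/1024,1099/2048 }, Right { 275/512,69/128,35/64,9/16,5/8,3/4,1 } — simplest 2199/4096
brbrrrbrrbrbbb: Left { 0,1/2,17/32,137/256,549/1024,1099/2048,2199/4096 }, Right { 275/512,69/128,35/64,9/16,5/8,3/4,1 } — simplest 4399/8192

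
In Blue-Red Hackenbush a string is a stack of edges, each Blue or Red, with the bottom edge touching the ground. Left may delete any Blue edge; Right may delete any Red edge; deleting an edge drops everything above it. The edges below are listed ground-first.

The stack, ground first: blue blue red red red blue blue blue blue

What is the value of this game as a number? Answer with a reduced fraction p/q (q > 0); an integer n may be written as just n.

159/128

g_1 [b]  L=[0]  R=[—]  -> 1
g_2 [bb]  L=[0,1]  R=[—]  -> 2
g_3 [bbr]  L=[0,1]  R=[2]  -> 3/2
g_4 [bbrr]  L=[0,1]  R=[3/2,2]  -> 5/4
g_5 [bbrrr]  L=[0,1]  R=[5/4,3/2,2]  -> 9/8
g_6 [bbrrrb]  L=[0,1,9/8]  R=[5/4,3/2,2]  -> 19/16
g_7 [bbrrrbb]  L=[0,1,9/8,19/16]  R=[5/4,3/2,2]  -> 39/32
g_8 [bbrrrbbb]  L=[0,1,9/8,19/16,39/32]  R=[5/4,3/2,2]  -> 79/64
g_9 [bbrrrbbbb]  L=[0,1,9/8,19/16,39/32,79/64]  R=[5/4,3/2,2]  -> 159/128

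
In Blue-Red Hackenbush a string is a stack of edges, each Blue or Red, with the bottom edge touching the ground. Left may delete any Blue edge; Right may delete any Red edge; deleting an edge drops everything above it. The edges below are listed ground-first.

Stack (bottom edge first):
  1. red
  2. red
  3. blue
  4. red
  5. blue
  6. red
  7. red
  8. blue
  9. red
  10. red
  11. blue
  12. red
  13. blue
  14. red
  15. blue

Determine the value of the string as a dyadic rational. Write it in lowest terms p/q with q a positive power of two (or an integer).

-14037/8192

Prefix values for red red blue red blue red red blue red red blue red blue red blue via {L|R} + simplicity:
r: Left {  }, Right { 0 } -> simplest -1
rr: Left {  }, Right { -1 0 } -> simplest -2
rrb: Left { -2 }, Right { -1 0 } -> simplest -3/2
rrbr: Left { -2 }, Right { -3/2 -1 0 } -> simplest -7/4
rrbrb: Left { -2 -7/4 }, Right { -3/2 -1 0 } -> simplest -13/8
rrbrbr: Left { -2 -7/4 }, Right { -13/8 -3/2 -1 0 } -> simplest -27/16
rrbrbrr: Left { -2 -7/4 }, Right { -27/16 -13/8 -3/2 -1 0 } -> simplest -55/32
rrbrbrrb: Left { -2 -7/4 -55/32 }, Right { -27/16 -13/8 -3/2 -1 0 } -> simplest -109/64
rrbrbrrbr: Left { -2 -7/4 -55/32 }, Right { -109/64 -27/16 -13/8 -3/2 -1 0 } -> simplest -219/128
rrbrbrrbrr: Left { -2 -7/4 -55/32 }, Right { -219/128 -109/64 -27/16 -13/8 -3/2 -1 0 } -> simplest -439/256
rrbrbrrbrrb: Left { -2 -7/4 -55/32 -439/256 }, Right { -219/128 -109/64 -27/16 -13/8 -3/2 -1 0 } -> simplest -877/512
rrbrbrrbrrbr: Left { -2 -7/4 -55/32 -439/256 }, Right { -877/512 -219/128 -109/64 -27/16 -13/8 -3/2 -1 0 } -> simplest -1755/1024
rrbrbrrbrrbrb: Left { -2 -7/4 -55/32 -439/256 -1755/1024 }, Right { -877/512 -219/128 -109/64 -27/16 -13/8 -3/2 -1 0 } -> simplest -3509/2048
rrbrbrrbrrbrbr: Left { -2 -7/4 -55/32 -439/256 -1755/1024 }, Right { -3509/2048 -877/512 -219/128 -109/64 -27/16 -13/8 -3/2 -1 0 } -> simplest -7019/4096
rrbrbrrbrrbrbrb: Left { -2 -7/4 -55/32 -439/256 -1755/1024 -7019/4096 }, Right { -3509/2048 -877/512 -219/128 -109/64 -27/16 -13/8 -3/2 -1 0 } -> simplest -14037/8192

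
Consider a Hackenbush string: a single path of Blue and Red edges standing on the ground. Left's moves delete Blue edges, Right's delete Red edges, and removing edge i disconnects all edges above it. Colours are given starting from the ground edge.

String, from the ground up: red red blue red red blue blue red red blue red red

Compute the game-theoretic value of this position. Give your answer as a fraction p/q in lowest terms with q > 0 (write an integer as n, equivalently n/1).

-1847/1024

Build G(s[:k]) for k = 1..12, string s = red red blue red red blue blue red red blue red red.
r: Left { — }, Right { 0 } = simplest -1
rr: Left { — }, Right { -1,0 } = simplest -2
rrb: Left { -2 }, Right { -1,0 } = simplest -3/2
rrbr: Left { -2 }, Right { -3/2,-1,0 } = simplest -7/4
rrbrr: Left { -2 }, Right { -7/4,-3/2,-1,0 } = simplest -15/8
rrbrrb: Left { -2,-15/8 }, Right { -7/4,-3/2,-1,0 } = simplest -29/16
rrbrrbb: Left { -2,-15/8,-29/16 }, Right { -7/4,-3/2,-1,0 } = simplest -57/32
rrbrrbbr: Left { -2,-15/8,-29/16 }, Right { -57/32,-7/4,-3/2,-1,0 } = simplest -115/64
rrbrrbbrr: Left { -2,-15/8,-29/16 }, Right { -115/64,-57/32,-7/4,-3/2,-1,0 } = simplest -231/128
rrbrrbbrrb: Left { -2,-15/8,-29/16,-231/128 }, Right { -115/64,-57/32,-7/4,-3/2,-1,0 } = simplest -461/256
rrbrrbbrrbr: Left { -2,-15/8,-29/16,-231/128 }, Right { -461/256,-115/64,-57/32,-7/4,-3/2,-1,0 } = simplest -923/512
rrbrrbbrrbrr: Left { -2,-15/8,-29/16,-231/128 }, Right { -923/512,-461/256,-115/64,-57/32,-7/4,-3/2,-1,0 } = simplest -1847/1024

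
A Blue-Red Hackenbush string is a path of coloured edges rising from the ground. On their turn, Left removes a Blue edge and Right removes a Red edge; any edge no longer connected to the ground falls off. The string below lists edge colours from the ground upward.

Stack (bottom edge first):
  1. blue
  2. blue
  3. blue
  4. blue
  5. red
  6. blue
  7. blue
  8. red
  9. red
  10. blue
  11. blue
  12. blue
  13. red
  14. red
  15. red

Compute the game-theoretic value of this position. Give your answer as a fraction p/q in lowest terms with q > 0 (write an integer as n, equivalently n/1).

b: Left { 0 }, Right {  } = simplest 1
bb: Left { 0,1 }, Right {  } = simplest 2
bbb: Left { 0,1,2 }, Right {  } = simplest 3
bbbb: Left { 0,1,2,3 }, Right {  } = simplest 4
bbbbr: Left { 0,1,2,3 }, Right { 4 } = simplest 7/2
bbbbrb: Left { 0,1,2,3,7/2 }, Right { 4 } = simplest 15/4
bbbbrbb: Left { 0,1,2,3,7/2,15/4 }, Right { 4 } = simplest 31/8
bbbbrbbr: Left { 0,1,2,3,7/2,15/4 }, Right { 31/8,4 } = simplest 61/16
bbbbrbbrr: Left { 0,1,2,3,7/2,15/4 }, Right { 61/16,31/8,4 } = simplest 121/32
bbbbrbbrrb: Left { 0,1,2,3,7/2,15/4,121/32 }, Right { 61/16,31/8,4 } = simplest 243/64
bbbbrbbrrbb: Left { 0,1,2,3,7/2,15/4,121/32,243/64 }, Right { 61/16,31/8,4 } = simplest 487/128
bbbbrbbrrbbb: Left { 0,1,2,3,7/2,15/4,121/32,243/64,487/128 }, Right { 61/16,31/8,4 } = simplest 975/256
bbbbrbbrrbbbr: Left { 0,1,2,3,7/2,15/4,121/32,243/64,487/128 }, Right { 975/256,61/16,31/8,4 } = simplest 1949/512
bbbbrbbrrbbbrr: Left { 0,1,2,3,7/2,15/4,121/32,243/64,487/128 }, Right { 1949/512,975/256,61/16,31/8,4 } = simplest 3897/1024
bbbbrbbrrbbbrrr: Left { 0,1,2,3,7/2,15/4,121/32,243/64,487/128 }, Right { 3897/1024,1949/512,975/256,61/16,31/8,4 } = simplest 7793/2048

7793/2048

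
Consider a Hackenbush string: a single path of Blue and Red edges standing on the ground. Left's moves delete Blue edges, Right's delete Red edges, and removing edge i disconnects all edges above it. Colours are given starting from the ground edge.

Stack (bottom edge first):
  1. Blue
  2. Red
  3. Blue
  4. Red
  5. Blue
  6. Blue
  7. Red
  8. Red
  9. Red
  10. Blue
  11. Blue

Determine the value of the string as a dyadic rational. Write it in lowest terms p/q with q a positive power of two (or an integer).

711/1024

1 of 11 · B · max L 0 · min R +∞ => 1
2 of 11 · BR · max L 0 · min R 1 => 1/2
3 of 11 · BRB · max L 1/2 · min R 1 => 3/4
4 of 11 · BRBR · max L 1/2 · min R 3/4 => 5/8
5 of 11 · BRBRB · max L 5/8 · min R 3/4 => 11/16
6 of 11 · BRBRBB · max L 11/16 · min R 3/4 => 23/32
7 of 11 · BRBRBBR · max L 11/16 · min R 23/32 => 45/64
8 of 11 · BRBRBBRR · max L 11/16 · min R 45/64 => 89/128
9 of 11 · BRBRBBRRR · max L 11/16 · min R 89/128 => 177/256
10 of 11 · BRBRBBRRRB · max L 177/256 · min R 89/128 => 355/512
11 of 11 · BRBRBBRRRBB · max L 355/512 · min R 89/128 => 711/1024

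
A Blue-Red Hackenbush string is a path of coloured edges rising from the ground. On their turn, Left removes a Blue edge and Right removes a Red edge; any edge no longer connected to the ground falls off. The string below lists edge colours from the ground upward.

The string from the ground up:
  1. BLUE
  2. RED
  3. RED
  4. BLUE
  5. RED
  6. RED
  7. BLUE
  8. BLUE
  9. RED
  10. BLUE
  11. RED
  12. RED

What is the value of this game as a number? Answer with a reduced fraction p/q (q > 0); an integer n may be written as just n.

617/2048

1 of 12 · B · max L 0 · min R +∞ = 1
2 of 12 · BR · max L 0 · min R 1 = 1/2
3 of 12 · BRR · max L 0 · min R 1/2 = 1/4
4 of 12 · BRRB · max L 1/4 · min R 1/2 = 3/8
5 of 12 · BRRBR · max L 1/4 · min R 3/8 = 5/16
6 of 12 · BRRBRR · max L 1/4 · min R 5/16 = 9/32
7 of 12 · BRRBRRB · max L 9/32 · min R 5/16 = 19/64
8 of 12 · BRRBRRBB · max L 19/64 · min R 5/16 = 39/128
9 of 12 · BRRBRRBBR · max L 19/64 · min R 39/128 = 77/256
10 of 12 · BRRBRRBBRB · max L 77/256 · min R 39/128 = 155/512
11 of 12 · BRRBRRBBRBR · max L 77/256 · min R 155/512 = 309/1024
12 of 12 · BRRBRRBBRBRR · max L 77/256 · min R 309/1024 = 617/2048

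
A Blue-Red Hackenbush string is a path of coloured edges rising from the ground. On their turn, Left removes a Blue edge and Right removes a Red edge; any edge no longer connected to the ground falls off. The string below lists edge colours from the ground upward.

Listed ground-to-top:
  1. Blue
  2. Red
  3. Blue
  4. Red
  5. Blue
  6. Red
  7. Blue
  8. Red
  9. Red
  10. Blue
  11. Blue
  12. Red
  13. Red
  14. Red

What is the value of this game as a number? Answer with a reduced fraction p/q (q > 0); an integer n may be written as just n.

5425/8192

Prefix values for Blue Red Blue Red Blue Red Blue Red Red Blue Blue Red Red Red via {L|R} + simplicity:
step 1: add Blue to get B; options L={ 0 } R={ · } ⇒ 1
step 2: add Red to get BR; options L={ 0 } R={ 1 } ⇒ 1/2
step 3: add Blue to get BRB; options L={ 0 1/2 } R={ 1 } ⇒ 3/4
step 4: add Red to get BRBR; options L={ 0 1/2 } R={ 3/4 1 } ⇒ 5/8
step 5: add Blue to get BRBRB; options L={ 0 1/2 5/8 } R={ 3/4 1 } ⇒ 11/16
step 6: add Red to get BRBRBR; options L={ 0 1/2 5/8 } R={ 11/16 3/4 1 } ⇒ 21/32
step 7: add Blue to get BRBRBRB; options L={ 0 1/2 5/8 21/32 } R={ 11/16 3/4 1 } ⇒ 43/64
step 8: add Red to get BRBRBRBR; options L={ 0 1/2 5/8 21/32 } R={ 43/64 11/16 3/4 1 } ⇒ 85/128
step 9: add Red to get BRBRBRBRR; options L={ 0 1/2 5/8 21/32 } R={ 85/128 43/64 11/16 3/4 1 } ⇒ 169/256
step 10: add Blue to get BRBRBRBRRB; options L={ 0 1/2 5/8 21/32 169/256 } R={ 85/128 43/64 11/16 3/4 1 } ⇒ 339/512
step 11: add Blue to get BRBRBRBRRBB; options L={ 0 1/2 5/8 21/32 169/256 339/512 } R={ 85/128 43/64 11/16 3/4 1 } ⇒ 679/1024
step 12: add Red to get BRBRBRBRRBBR; options L={ 0 1/2 5/8 21/32 169/256 339/512 } R={ 679/1024 85/128 43/64 11/16 3/4 1 } ⇒ 1357/2048
step 13: add Red to get BRBRBRBRRBBRR; options L={ 0 1/2 5/8 21/32 169/256 339/512 } R={ 1357/2048 679/1024 85/128 43/64 11/16 3/4 1 } ⇒ 2713/4096
step 14: add Red to get BRBRBRBRRBBRRR; options L={ 0 1/2 5/8 21/32 169/256 339/512 } R={ 2713/4096 1357/2048 679/1024 85/128 43/64 11/16 3/4 1 } ⇒ 5425/8192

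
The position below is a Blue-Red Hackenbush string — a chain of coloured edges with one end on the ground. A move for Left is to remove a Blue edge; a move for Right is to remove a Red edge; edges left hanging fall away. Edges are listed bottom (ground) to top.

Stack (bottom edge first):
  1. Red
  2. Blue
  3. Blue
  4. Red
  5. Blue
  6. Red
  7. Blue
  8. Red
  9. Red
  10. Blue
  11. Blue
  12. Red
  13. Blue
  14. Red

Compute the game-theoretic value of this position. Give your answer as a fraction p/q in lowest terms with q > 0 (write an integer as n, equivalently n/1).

value(R) = { · | 0 } ⇒ -1
value(RB) = { -1 | 0 } ⇒ -1/2
value(RBB) = { -1 -1/2 | 0 } ⇒ -1/4
value(RBBR) = { -1 -1/2 | -1/4 0 } ⇒ -3/8
value(RBBRB) = { -1 -1/2 -3/8 | -1/4 0 } ⇒ -5/16
value(RBBRBR) = { -1 -1/2 -3/8 | -5/16 -1/4 0 } ⇒ -11/32
value(RBBRBRB) = { -1 -1/2 -3/8 -11/32 | -5/16 -1/4 0 } ⇒ -21/64
value(RBBRBRBR) = { -1 -1/2 -3/8 -11/32 | -21/64 -5/16 -1/4 0 } ⇒ -43/128
value(RBBRBRBRR) = { -1 -1/2 -3/8 -11/32 | -43/128 -21/64 -5/16 -1/4 0 } ⇒ -87/256
value(RBBRBRBRRB) = { -1 -1/2 -3/8 -11/32 -87/256 | -43/128 -21/64 -5/16 -1/4 0 } ⇒ -173/512
value(RBBRBRBRRBB) = { -1 -1/2 -3/8 -11/32 -87/256 -173/512 | -43/128 -21/64 -5/16 -1/4 0 } ⇒ -345/1024
value(RBBRBRBRRBBR) = { -1 -1/2 -3/8 -11/32 -87/256 -173/512 | -345/1024 -43/128 -21/64 -5/16 -1/4 0 } ⇒ -691/2048
value(RBBRBRBRRBBRB) = { -1 -1/2 -3/8 -11/32 -87/256 -173/512 -691/2048 | -345/1024 -43/128 -21/64 -5/16 -1/4 0 } ⇒ -1381/4096
value(RBBRBRBRRBBRBR) = { -1 -1/2 -3/8 -11/32 -87/256 -173/512 -691/2048 | -1381/4096 -345/1024 -43/128 -21/64 -5/16 -1/4 0 } ⇒ -2763/8192

-2763/8192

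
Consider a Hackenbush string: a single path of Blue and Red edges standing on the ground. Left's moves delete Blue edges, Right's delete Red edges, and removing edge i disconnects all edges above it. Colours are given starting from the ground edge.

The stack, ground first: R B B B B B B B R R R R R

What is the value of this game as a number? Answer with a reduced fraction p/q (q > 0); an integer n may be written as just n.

-63/4096

1 of 13 · R · max L −∞ · min R 0 -> -1
2 of 13 · RB · max L -1 · min R 0 -> -1/2
3 of 13 · RBB · max L -1/2 · min R 0 -> -1/4
4 of 13 · RBBB · max L -1/4 · min R 0 -> -1/8
5 of 13 · RBBBB · max L -1/8 · min R 0 -> -1/16
6 of 13 · RBBBBB · max L -1/16 · min R 0 -> -1/32
7 of 13 · RBBBBBB · max L -1/32 · min R 0 -> -1/64
8 of 13 · RBBBBBBB · max L -1/64 · min R 0 -> -1/128
9 of 13 · RBBBBBBBR · max L -1/64 · min R -1/128 -> -3/256
10 of 13 · RBBBBBBBRR · max L -1/64 · min R -3/256 -> -7/512
11 of 13 · RBBBBBBBRRR · max L -1/64 · min R -7/512 -> -15/1024
12 of 13 · RBBBBBBBRRRR · max L -1/64 · min R -15/1024 -> -31/2048
13 of 13 · RBBBBBBBRRRRR · max L -1/64 · min R -31/2048 -> -63/4096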